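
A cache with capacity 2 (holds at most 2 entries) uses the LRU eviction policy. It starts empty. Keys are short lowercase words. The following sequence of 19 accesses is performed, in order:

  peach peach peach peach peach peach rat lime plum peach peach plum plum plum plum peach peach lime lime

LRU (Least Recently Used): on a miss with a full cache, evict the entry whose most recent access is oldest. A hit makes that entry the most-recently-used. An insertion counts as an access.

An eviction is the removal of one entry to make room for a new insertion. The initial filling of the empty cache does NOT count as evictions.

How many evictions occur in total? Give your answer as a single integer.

LRU simulation (capacity=2):
  1. access peach: MISS. Cache (LRU->MRU): [peach]
  2. access peach: HIT. Cache (LRU->MRU): [peach]
  3. access peach: HIT. Cache (LRU->MRU): [peach]
  4. access peach: HIT. Cache (LRU->MRU): [peach]
  5. access peach: HIT. Cache (LRU->MRU): [peach]
  6. access peach: HIT. Cache (LRU->MRU): [peach]
  7. access rat: MISS. Cache (LRU->MRU): [peach rat]
  8. access lime: MISS, evict peach. Cache (LRU->MRU): [rat lime]
  9. access plum: MISS, evict rat. Cache (LRU->MRU): [lime plum]
  10. access peach: MISS, evict lime. Cache (LRU->MRU): [plum peach]
  11. access peach: HIT. Cache (LRU->MRU): [plum peach]
  12. access plum: HIT. Cache (LRU->MRU): [peach plum]
  13. access plum: HIT. Cache (LRU->MRU): [peach plum]
  14. access plum: HIT. Cache (LRU->MRU): [peach plum]
  15. access plum: HIT. Cache (LRU->MRU): [peach plum]
  16. access peach: HIT. Cache (LRU->MRU): [plum peach]
  17. access peach: HIT. Cache (LRU->MRU): [plum peach]
  18. access lime: MISS, evict plum. Cache (LRU->MRU): [peach lime]
  19. access lime: HIT. Cache (LRU->MRU): [peach lime]
Total: 13 hits, 6 misses, 4 evictions

Answer: 4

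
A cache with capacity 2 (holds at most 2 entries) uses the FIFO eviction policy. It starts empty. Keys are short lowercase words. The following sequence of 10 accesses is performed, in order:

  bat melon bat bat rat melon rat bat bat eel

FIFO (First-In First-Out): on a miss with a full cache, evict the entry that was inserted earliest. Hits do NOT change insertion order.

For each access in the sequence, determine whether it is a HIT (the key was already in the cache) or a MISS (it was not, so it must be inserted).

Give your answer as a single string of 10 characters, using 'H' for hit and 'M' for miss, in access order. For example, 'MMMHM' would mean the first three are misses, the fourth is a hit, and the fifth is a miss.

Answer: MMHHMHHMHM

Derivation:
FIFO simulation (capacity=2):
  1. access bat: MISS. Cache (old->new): [bat]
  2. access melon: MISS. Cache (old->new): [bat melon]
  3. access bat: HIT. Cache (old->new): [bat melon]
  4. access bat: HIT. Cache (old->new): [bat melon]
  5. access rat: MISS, evict bat. Cache (old->new): [melon rat]
  6. access melon: HIT. Cache (old->new): [melon rat]
  7. access rat: HIT. Cache (old->new): [melon rat]
  8. access bat: MISS, evict melon. Cache (old->new): [rat bat]
  9. access bat: HIT. Cache (old->new): [rat bat]
  10. access eel: MISS, evict rat. Cache (old->new): [bat eel]
Total: 5 hits, 5 misses, 3 evictions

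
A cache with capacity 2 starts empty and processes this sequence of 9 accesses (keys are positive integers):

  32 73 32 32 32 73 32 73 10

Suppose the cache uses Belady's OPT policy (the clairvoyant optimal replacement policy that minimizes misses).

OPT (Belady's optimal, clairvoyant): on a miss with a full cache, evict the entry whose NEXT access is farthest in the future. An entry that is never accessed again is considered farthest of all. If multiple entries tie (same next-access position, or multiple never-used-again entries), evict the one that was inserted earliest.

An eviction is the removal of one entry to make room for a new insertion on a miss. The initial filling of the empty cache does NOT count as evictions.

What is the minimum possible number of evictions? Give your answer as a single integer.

Answer: 1

Derivation:
OPT (Belady) simulation (capacity=2):
  1. access 32: MISS. Cache: [32]
  2. access 73: MISS. Cache: [32 73]
  3. access 32: HIT. Next use of 32: step 4. Cache: [32 73]
  4. access 32: HIT. Next use of 32: step 5. Cache: [32 73]
  5. access 32: HIT. Next use of 32: step 7. Cache: [32 73]
  6. access 73: HIT. Next use of 73: step 8. Cache: [32 73]
  7. access 32: HIT. Next use of 32: never. Cache: [32 73]
  8. access 73: HIT. Next use of 73: never. Cache: [32 73]
  9. access 10: MISS, evict 32 (next use: never). Cache: [73 10]
Total: 6 hits, 3 misses, 1 evictions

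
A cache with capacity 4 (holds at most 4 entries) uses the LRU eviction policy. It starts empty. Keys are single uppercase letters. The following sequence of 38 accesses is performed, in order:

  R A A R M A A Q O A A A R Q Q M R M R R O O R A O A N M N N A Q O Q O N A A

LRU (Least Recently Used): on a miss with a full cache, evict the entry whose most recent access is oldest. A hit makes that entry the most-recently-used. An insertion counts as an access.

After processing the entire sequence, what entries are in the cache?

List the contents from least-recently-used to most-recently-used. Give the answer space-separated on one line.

LRU simulation (capacity=4):
  1. access R: MISS. Cache (LRU->MRU): [R]
  2. access A: MISS. Cache (LRU->MRU): [R A]
  3. access A: HIT. Cache (LRU->MRU): [R A]
  4. access R: HIT. Cache (LRU->MRU): [A R]
  5. access M: MISS. Cache (LRU->MRU): [A R M]
  6. access A: HIT. Cache (LRU->MRU): [R M A]
  7. access A: HIT. Cache (LRU->MRU): [R M A]
  8. access Q: MISS. Cache (LRU->MRU): [R M A Q]
  9. access O: MISS, evict R. Cache (LRU->MRU): [M A Q O]
  10. access A: HIT. Cache (LRU->MRU): [M Q O A]
  11. access A: HIT. Cache (LRU->MRU): [M Q O A]
  12. access A: HIT. Cache (LRU->MRU): [M Q O A]
  13. access R: MISS, evict M. Cache (LRU->MRU): [Q O A R]
  14. access Q: HIT. Cache (LRU->MRU): [O A R Q]
  15. access Q: HIT. Cache (LRU->MRU): [O A R Q]
  16. access M: MISS, evict O. Cache (LRU->MRU): [A R Q M]
  17. access R: HIT. Cache (LRU->MRU): [A Q M R]
  18. access M: HIT. Cache (LRU->MRU): [A Q R M]
  19. access R: HIT. Cache (LRU->MRU): [A Q M R]
  20. access R: HIT. Cache (LRU->MRU): [A Q M R]
  21. access O: MISS, evict A. Cache (LRU->MRU): [Q M R O]
  22. access O: HIT. Cache (LRU->MRU): [Q M R O]
  23. access R: HIT. Cache (LRU->MRU): [Q M O R]
  24. access A: MISS, evict Q. Cache (LRU->MRU): [M O R A]
  25. access O: HIT. Cache (LRU->MRU): [M R A O]
  26. access A: HIT. Cache (LRU->MRU): [M R O A]
  27. access N: MISS, evict M. Cache (LRU->MRU): [R O A N]
  28. access M: MISS, evict R. Cache (LRU->MRU): [O A N M]
  29. access N: HIT. Cache (LRU->MRU): [O A M N]
  30. access N: HIT. Cache (LRU->MRU): [O A M N]
  31. access A: HIT. Cache (LRU->MRU): [O M N A]
  32. access Q: MISS, evict O. Cache (LRU->MRU): [M N A Q]
  33. access O: MISS, evict M. Cache (LRU->MRU): [N A Q O]
  34. access Q: HIT. Cache (LRU->MRU): [N A O Q]
  35. access O: HIT. Cache (LRU->MRU): [N A Q O]
  36. access N: HIT. Cache (LRU->MRU): [A Q O N]
  37. access A: HIT. Cache (LRU->MRU): [Q O N A]
  38. access A: HIT. Cache (LRU->MRU): [Q O N A]
Total: 25 hits, 13 misses, 9 evictions

Answer: Q O N A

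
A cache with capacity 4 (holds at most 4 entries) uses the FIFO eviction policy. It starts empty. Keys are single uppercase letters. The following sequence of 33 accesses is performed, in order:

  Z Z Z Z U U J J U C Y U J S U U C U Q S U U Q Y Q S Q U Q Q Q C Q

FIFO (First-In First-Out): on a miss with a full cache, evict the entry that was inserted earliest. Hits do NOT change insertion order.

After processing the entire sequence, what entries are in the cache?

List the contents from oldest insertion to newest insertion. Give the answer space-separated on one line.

FIFO simulation (capacity=4):
  1. access Z: MISS. Cache (old->new): [Z]
  2. access Z: HIT. Cache (old->new): [Z]
  3. access Z: HIT. Cache (old->new): [Z]
  4. access Z: HIT. Cache (old->new): [Z]
  5. access U: MISS. Cache (old->new): [Z U]
  6. access U: HIT. Cache (old->new): [Z U]
  7. access J: MISS. Cache (old->new): [Z U J]
  8. access J: HIT. Cache (old->new): [Z U J]
  9. access U: HIT. Cache (old->new): [Z U J]
  10. access C: MISS. Cache (old->new): [Z U J C]
  11. access Y: MISS, evict Z. Cache (old->new): [U J C Y]
  12. access U: HIT. Cache (old->new): [U J C Y]
  13. access J: HIT. Cache (old->new): [U J C Y]
  14. access S: MISS, evict U. Cache (old->new): [J C Y S]
  15. access U: MISS, evict J. Cache (old->new): [C Y S U]
  16. access U: HIT. Cache (old->new): [C Y S U]
  17. access C: HIT. Cache (old->new): [C Y S U]
  18. access U: HIT. Cache (old->new): [C Y S U]
  19. access Q: MISS, evict C. Cache (old->new): [Y S U Q]
  20. access S: HIT. Cache (old->new): [Y S U Q]
  21. access U: HIT. Cache (old->new): [Y S U Q]
  22. access U: HIT. Cache (old->new): [Y S U Q]
  23. access Q: HIT. Cache (old->new): [Y S U Q]
  24. access Y: HIT. Cache (old->new): [Y S U Q]
  25. access Q: HIT. Cache (old->new): [Y S U Q]
  26. access S: HIT. Cache (old->new): [Y S U Q]
  27. access Q: HIT. Cache (old->new): [Y S U Q]
  28. access U: HIT. Cache (old->new): [Y S U Q]
  29. access Q: HIT. Cache (old->new): [Y S U Q]
  30. access Q: HIT. Cache (old->new): [Y S U Q]
  31. access Q: HIT. Cache (old->new): [Y S U Q]
  32. access C: MISS, evict Y. Cache (old->new): [S U Q C]
  33. access Q: HIT. Cache (old->new): [S U Q C]
Total: 24 hits, 9 misses, 5 evictions

Answer: S U Q C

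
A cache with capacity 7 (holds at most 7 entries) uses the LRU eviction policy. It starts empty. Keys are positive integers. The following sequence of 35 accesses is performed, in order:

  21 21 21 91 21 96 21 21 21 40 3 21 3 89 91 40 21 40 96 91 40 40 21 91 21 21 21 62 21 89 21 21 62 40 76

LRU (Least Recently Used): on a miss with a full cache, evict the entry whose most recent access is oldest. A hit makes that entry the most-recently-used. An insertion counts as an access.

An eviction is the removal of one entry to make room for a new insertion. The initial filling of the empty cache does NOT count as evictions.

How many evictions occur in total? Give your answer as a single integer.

LRU simulation (capacity=7):
  1. access 21: MISS. Cache (LRU->MRU): [21]
  2. access 21: HIT. Cache (LRU->MRU): [21]
  3. access 21: HIT. Cache (LRU->MRU): [21]
  4. access 91: MISS. Cache (LRU->MRU): [21 91]
  5. access 21: HIT. Cache (LRU->MRU): [91 21]
  6. access 96: MISS. Cache (LRU->MRU): [91 21 96]
  7. access 21: HIT. Cache (LRU->MRU): [91 96 21]
  8. access 21: HIT. Cache (LRU->MRU): [91 96 21]
  9. access 21: HIT. Cache (LRU->MRU): [91 96 21]
  10. access 40: MISS. Cache (LRU->MRU): [91 96 21 40]
  11. access 3: MISS. Cache (LRU->MRU): [91 96 21 40 3]
  12. access 21: HIT. Cache (LRU->MRU): [91 96 40 3 21]
  13. access 3: HIT. Cache (LRU->MRU): [91 96 40 21 3]
  14. access 89: MISS. Cache (LRU->MRU): [91 96 40 21 3 89]
  15. access 91: HIT. Cache (LRU->MRU): [96 40 21 3 89 91]
  16. access 40: HIT. Cache (LRU->MRU): [96 21 3 89 91 40]
  17. access 21: HIT. Cache (LRU->MRU): [96 3 89 91 40 21]
  18. access 40: HIT. Cache (LRU->MRU): [96 3 89 91 21 40]
  19. access 96: HIT. Cache (LRU->MRU): [3 89 91 21 40 96]
  20. access 91: HIT. Cache (LRU->MRU): [3 89 21 40 96 91]
  21. access 40: HIT. Cache (LRU->MRU): [3 89 21 96 91 40]
  22. access 40: HIT. Cache (LRU->MRU): [3 89 21 96 91 40]
  23. access 21: HIT. Cache (LRU->MRU): [3 89 96 91 40 21]
  24. access 91: HIT. Cache (LRU->MRU): [3 89 96 40 21 91]
  25. access 21: HIT. Cache (LRU->MRU): [3 89 96 40 91 21]
  26. access 21: HIT. Cache (LRU->MRU): [3 89 96 40 91 21]
  27. access 21: HIT. Cache (LRU->MRU): [3 89 96 40 91 21]
  28. access 62: MISS. Cache (LRU->MRU): [3 89 96 40 91 21 62]
  29. access 21: HIT. Cache (LRU->MRU): [3 89 96 40 91 62 21]
  30. access 89: HIT. Cache (LRU->MRU): [3 96 40 91 62 21 89]
  31. access 21: HIT. Cache (LRU->MRU): [3 96 40 91 62 89 21]
  32. access 21: HIT. Cache (LRU->MRU): [3 96 40 91 62 89 21]
  33. access 62: HIT. Cache (LRU->MRU): [3 96 40 91 89 21 62]
  34. access 40: HIT. Cache (LRU->MRU): [3 96 91 89 21 62 40]
  35. access 76: MISS, evict 3. Cache (LRU->MRU): [96 91 89 21 62 40 76]
Total: 27 hits, 8 misses, 1 evictions

Answer: 1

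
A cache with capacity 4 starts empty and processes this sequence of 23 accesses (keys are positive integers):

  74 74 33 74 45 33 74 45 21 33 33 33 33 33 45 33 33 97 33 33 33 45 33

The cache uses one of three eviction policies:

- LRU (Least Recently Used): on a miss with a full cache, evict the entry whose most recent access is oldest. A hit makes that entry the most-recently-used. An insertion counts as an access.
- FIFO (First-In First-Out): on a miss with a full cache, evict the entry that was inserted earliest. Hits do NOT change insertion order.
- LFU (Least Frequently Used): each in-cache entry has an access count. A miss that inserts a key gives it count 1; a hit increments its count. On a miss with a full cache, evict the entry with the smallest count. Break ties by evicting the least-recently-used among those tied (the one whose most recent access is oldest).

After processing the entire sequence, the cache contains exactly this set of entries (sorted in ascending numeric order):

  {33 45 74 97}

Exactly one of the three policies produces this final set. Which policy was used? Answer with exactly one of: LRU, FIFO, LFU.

Answer: LFU

Derivation:
Simulating under each policy and comparing final sets:
  LRU: final set = {21 33 45 97} -> differs
  FIFO: final set = {21 33 45 97} -> differs
  LFU: final set = {33 45 74 97} -> MATCHES target
Only LFU produces the target set.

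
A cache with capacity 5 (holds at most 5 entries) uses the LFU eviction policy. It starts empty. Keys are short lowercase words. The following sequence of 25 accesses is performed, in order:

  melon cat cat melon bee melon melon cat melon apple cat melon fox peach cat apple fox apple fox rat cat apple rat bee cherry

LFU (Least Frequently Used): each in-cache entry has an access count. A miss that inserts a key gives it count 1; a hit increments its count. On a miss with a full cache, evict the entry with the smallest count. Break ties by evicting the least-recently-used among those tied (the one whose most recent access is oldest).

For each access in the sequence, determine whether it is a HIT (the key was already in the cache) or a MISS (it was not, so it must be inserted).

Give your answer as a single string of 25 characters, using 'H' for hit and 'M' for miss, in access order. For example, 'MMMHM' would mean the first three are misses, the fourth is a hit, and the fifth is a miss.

Answer: MMHHMHHHHMHHMMHHHHHMHHHMM

Derivation:
LFU simulation (capacity=5):
  1. access melon: MISS. Cache: [melon(c=1)]
  2. access cat: MISS. Cache: [melon(c=1) cat(c=1)]
  3. access cat: HIT, count now 2. Cache: [melon(c=1) cat(c=2)]
  4. access melon: HIT, count now 2. Cache: [cat(c=2) melon(c=2)]
  5. access bee: MISS. Cache: [bee(c=1) cat(c=2) melon(c=2)]
  6. access melon: HIT, count now 3. Cache: [bee(c=1) cat(c=2) melon(c=3)]
  7. access melon: HIT, count now 4. Cache: [bee(c=1) cat(c=2) melon(c=4)]
  8. access cat: HIT, count now 3. Cache: [bee(c=1) cat(c=3) melon(c=4)]
  9. access melon: HIT, count now 5. Cache: [bee(c=1) cat(c=3) melon(c=5)]
  10. access apple: MISS. Cache: [bee(c=1) apple(c=1) cat(c=3) melon(c=5)]
  11. access cat: HIT, count now 4. Cache: [bee(c=1) apple(c=1) cat(c=4) melon(c=5)]
  12. access melon: HIT, count now 6. Cache: [bee(c=1) apple(c=1) cat(c=4) melon(c=6)]
  13. access fox: MISS. Cache: [bee(c=1) apple(c=1) fox(c=1) cat(c=4) melon(c=6)]
  14. access peach: MISS, evict bee(c=1). Cache: [apple(c=1) fox(c=1) peach(c=1) cat(c=4) melon(c=6)]
  15. access cat: HIT, count now 5. Cache: [apple(c=1) fox(c=1) peach(c=1) cat(c=5) melon(c=6)]
  16. access apple: HIT, count now 2. Cache: [fox(c=1) peach(c=1) apple(c=2) cat(c=5) melon(c=6)]
  17. access fox: HIT, count now 2. Cache: [peach(c=1) apple(c=2) fox(c=2) cat(c=5) melon(c=6)]
  18. access apple: HIT, count now 3. Cache: [peach(c=1) fox(c=2) apple(c=3) cat(c=5) melon(c=6)]
  19. access fox: HIT, count now 3. Cache: [peach(c=1) apple(c=3) fox(c=3) cat(c=5) melon(c=6)]
  20. access rat: MISS, evict peach(c=1). Cache: [rat(c=1) apple(c=3) fox(c=3) cat(c=5) melon(c=6)]
  21. access cat: HIT, count now 6. Cache: [rat(c=1) apple(c=3) fox(c=3) melon(c=6) cat(c=6)]
  22. access apple: HIT, count now 4. Cache: [rat(c=1) fox(c=3) apple(c=4) melon(c=6) cat(c=6)]
  23. access rat: HIT, count now 2. Cache: [rat(c=2) fox(c=3) apple(c=4) melon(c=6) cat(c=6)]
  24. access bee: MISS, evict rat(c=2). Cache: [bee(c=1) fox(c=3) apple(c=4) melon(c=6) cat(c=6)]
  25. access cherry: MISS, evict bee(c=1). Cache: [cherry(c=1) fox(c=3) apple(c=4) melon(c=6) cat(c=6)]
Total: 16 hits, 9 misses, 4 evictions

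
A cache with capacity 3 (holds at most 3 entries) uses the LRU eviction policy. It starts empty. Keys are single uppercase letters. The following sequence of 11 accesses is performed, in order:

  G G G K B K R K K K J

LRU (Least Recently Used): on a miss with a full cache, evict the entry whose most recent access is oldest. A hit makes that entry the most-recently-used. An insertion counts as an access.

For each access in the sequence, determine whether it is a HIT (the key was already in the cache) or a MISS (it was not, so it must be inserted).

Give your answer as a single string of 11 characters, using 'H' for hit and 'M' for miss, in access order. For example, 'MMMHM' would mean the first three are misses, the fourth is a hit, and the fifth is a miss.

Answer: MHHMMHMHHHM

Derivation:
LRU simulation (capacity=3):
  1. access G: MISS. Cache (LRU->MRU): [G]
  2. access G: HIT. Cache (LRU->MRU): [G]
  3. access G: HIT. Cache (LRU->MRU): [G]
  4. access K: MISS. Cache (LRU->MRU): [G K]
  5. access B: MISS. Cache (LRU->MRU): [G K B]
  6. access K: HIT. Cache (LRU->MRU): [G B K]
  7. access R: MISS, evict G. Cache (LRU->MRU): [B K R]
  8. access K: HIT. Cache (LRU->MRU): [B R K]
  9. access K: HIT. Cache (LRU->MRU): [B R K]
  10. access K: HIT. Cache (LRU->MRU): [B R K]
  11. access J: MISS, evict B. Cache (LRU->MRU): [R K J]
Total: 6 hits, 5 misses, 2 evictions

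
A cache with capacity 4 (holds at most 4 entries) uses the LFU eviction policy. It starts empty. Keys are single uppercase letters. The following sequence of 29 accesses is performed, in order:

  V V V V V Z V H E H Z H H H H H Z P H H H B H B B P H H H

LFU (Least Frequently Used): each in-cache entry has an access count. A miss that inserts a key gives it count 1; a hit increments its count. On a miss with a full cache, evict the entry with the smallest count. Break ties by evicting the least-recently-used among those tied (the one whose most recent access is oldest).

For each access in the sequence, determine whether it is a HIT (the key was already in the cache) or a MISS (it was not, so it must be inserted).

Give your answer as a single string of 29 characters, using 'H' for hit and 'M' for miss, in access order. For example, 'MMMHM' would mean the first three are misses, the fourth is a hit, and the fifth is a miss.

LFU simulation (capacity=4):
  1. access V: MISS. Cache: [V(c=1)]
  2. access V: HIT, count now 2. Cache: [V(c=2)]
  3. access V: HIT, count now 3. Cache: [V(c=3)]
  4. access V: HIT, count now 4. Cache: [V(c=4)]
  5. access V: HIT, count now 5. Cache: [V(c=5)]
  6. access Z: MISS. Cache: [Z(c=1) V(c=5)]
  7. access V: HIT, count now 6. Cache: [Z(c=1) V(c=6)]
  8. access H: MISS. Cache: [Z(c=1) H(c=1) V(c=6)]
  9. access E: MISS. Cache: [Z(c=1) H(c=1) E(c=1) V(c=6)]
  10. access H: HIT, count now 2. Cache: [Z(c=1) E(c=1) H(c=2) V(c=6)]
  11. access Z: HIT, count now 2. Cache: [E(c=1) H(c=2) Z(c=2) V(c=6)]
  12. access H: HIT, count now 3. Cache: [E(c=1) Z(c=2) H(c=3) V(c=6)]
  13. access H: HIT, count now 4. Cache: [E(c=1) Z(c=2) H(c=4) V(c=6)]
  14. access H: HIT, count now 5. Cache: [E(c=1) Z(c=2) H(c=5) V(c=6)]
  15. access H: HIT, count now 6. Cache: [E(c=1) Z(c=2) V(c=6) H(c=6)]
  16. access H: HIT, count now 7. Cache: [E(c=1) Z(c=2) V(c=6) H(c=7)]
  17. access Z: HIT, count now 3. Cache: [E(c=1) Z(c=3) V(c=6) H(c=7)]
  18. access P: MISS, evict E(c=1). Cache: [P(c=1) Z(c=3) V(c=6) H(c=7)]
  19. access H: HIT, count now 8. Cache: [P(c=1) Z(c=3) V(c=6) H(c=8)]
  20. access H: HIT, count now 9. Cache: [P(c=1) Z(c=3) V(c=6) H(c=9)]
  21. access H: HIT, count now 10. Cache: [P(c=1) Z(c=3) V(c=6) H(c=10)]
  22. access B: MISS, evict P(c=1). Cache: [B(c=1) Z(c=3) V(c=6) H(c=10)]
  23. access H: HIT, count now 11. Cache: [B(c=1) Z(c=3) V(c=6) H(c=11)]
  24. access B: HIT, count now 2. Cache: [B(c=2) Z(c=3) V(c=6) H(c=11)]
  25. access B: HIT, count now 3. Cache: [Z(c=3) B(c=3) V(c=6) H(c=11)]
  26. access P: MISS, evict Z(c=3). Cache: [P(c=1) B(c=3) V(c=6) H(c=11)]
  27. access H: HIT, count now 12. Cache: [P(c=1) B(c=3) V(c=6) H(c=12)]
  28. access H: HIT, count now 13. Cache: [P(c=1) B(c=3) V(c=6) H(c=13)]
  29. access H: HIT, count now 14. Cache: [P(c=1) B(c=3) V(c=6) H(c=14)]
Total: 22 hits, 7 misses, 3 evictions

Answer: MHHHHMHMMHHHHHHHHMHHHMHHHMHHH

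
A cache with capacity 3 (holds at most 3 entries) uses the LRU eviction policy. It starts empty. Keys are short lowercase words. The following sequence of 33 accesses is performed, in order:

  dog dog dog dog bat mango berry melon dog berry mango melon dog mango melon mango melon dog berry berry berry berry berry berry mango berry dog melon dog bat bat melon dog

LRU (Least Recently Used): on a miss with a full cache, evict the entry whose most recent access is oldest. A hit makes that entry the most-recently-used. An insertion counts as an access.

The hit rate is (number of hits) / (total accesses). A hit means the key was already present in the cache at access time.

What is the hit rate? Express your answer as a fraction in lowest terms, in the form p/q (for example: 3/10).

LRU simulation (capacity=3):
  1. access dog: MISS. Cache (LRU->MRU): [dog]
  2. access dog: HIT. Cache (LRU->MRU): [dog]
  3. access dog: HIT. Cache (LRU->MRU): [dog]
  4. access dog: HIT. Cache (LRU->MRU): [dog]
  5. access bat: MISS. Cache (LRU->MRU): [dog bat]
  6. access mango: MISS. Cache (LRU->MRU): [dog bat mango]
  7. access berry: MISS, evict dog. Cache (LRU->MRU): [bat mango berry]
  8. access melon: MISS, evict bat. Cache (LRU->MRU): [mango berry melon]
  9. access dog: MISS, evict mango. Cache (LRU->MRU): [berry melon dog]
  10. access berry: HIT. Cache (LRU->MRU): [melon dog berry]
  11. access mango: MISS, evict melon. Cache (LRU->MRU): [dog berry mango]
  12. access melon: MISS, evict dog. Cache (LRU->MRU): [berry mango melon]
  13. access dog: MISS, evict berry. Cache (LRU->MRU): [mango melon dog]
  14. access mango: HIT. Cache (LRU->MRU): [melon dog mango]
  15. access melon: HIT. Cache (LRU->MRU): [dog mango melon]
  16. access mango: HIT. Cache (LRU->MRU): [dog melon mango]
  17. access melon: HIT. Cache (LRU->MRU): [dog mango melon]
  18. access dog: HIT. Cache (LRU->MRU): [mango melon dog]
  19. access berry: MISS, evict mango. Cache (LRU->MRU): [melon dog berry]
  20. access berry: HIT. Cache (LRU->MRU): [melon dog berry]
  21. access berry: HIT. Cache (LRU->MRU): [melon dog berry]
  22. access berry: HIT. Cache (LRU->MRU): [melon dog berry]
  23. access berry: HIT. Cache (LRU->MRU): [melon dog berry]
  24. access berry: HIT. Cache (LRU->MRU): [melon dog berry]
  25. access mango: MISS, evict melon. Cache (LRU->MRU): [dog berry mango]
  26. access berry: HIT. Cache (LRU->MRU): [dog mango berry]
  27. access dog: HIT. Cache (LRU->MRU): [mango berry dog]
  28. access melon: MISS, evict mango. Cache (LRU->MRU): [berry dog melon]
  29. access dog: HIT. Cache (LRU->MRU): [berry melon dog]
  30. access bat: MISS, evict berry. Cache (LRU->MRU): [melon dog bat]
  31. access bat: HIT. Cache (LRU->MRU): [melon dog bat]
  32. access melon: HIT. Cache (LRU->MRU): [dog bat melon]
  33. access dog: HIT. Cache (LRU->MRU): [bat melon dog]
Total: 20 hits, 13 misses, 10 evictions

Hit rate = 20/33

Answer: 20/33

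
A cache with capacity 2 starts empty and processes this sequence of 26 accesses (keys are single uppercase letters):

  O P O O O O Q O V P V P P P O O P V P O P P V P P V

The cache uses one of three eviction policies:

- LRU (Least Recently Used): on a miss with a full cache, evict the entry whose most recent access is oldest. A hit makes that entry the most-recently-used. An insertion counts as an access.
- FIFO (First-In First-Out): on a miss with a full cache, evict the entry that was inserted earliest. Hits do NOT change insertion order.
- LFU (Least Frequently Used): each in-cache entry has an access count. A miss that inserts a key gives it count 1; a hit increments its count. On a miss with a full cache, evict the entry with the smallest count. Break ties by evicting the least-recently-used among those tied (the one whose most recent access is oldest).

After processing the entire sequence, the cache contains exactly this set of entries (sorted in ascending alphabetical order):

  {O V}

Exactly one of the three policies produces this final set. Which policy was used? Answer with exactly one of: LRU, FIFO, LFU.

Simulating under each policy and comparing final sets:
  LRU: final set = {P V} -> differs
  FIFO: final set = {P V} -> differs
  LFU: final set = {O V} -> MATCHES target
Only LFU produces the target set.

Answer: LFU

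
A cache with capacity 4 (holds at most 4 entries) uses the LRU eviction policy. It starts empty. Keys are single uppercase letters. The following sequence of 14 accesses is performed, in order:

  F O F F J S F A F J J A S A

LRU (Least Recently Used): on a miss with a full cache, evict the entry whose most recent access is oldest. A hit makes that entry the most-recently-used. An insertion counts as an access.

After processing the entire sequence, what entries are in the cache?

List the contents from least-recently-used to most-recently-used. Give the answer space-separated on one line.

Answer: F J S A

Derivation:
LRU simulation (capacity=4):
  1. access F: MISS. Cache (LRU->MRU): [F]
  2. access O: MISS. Cache (LRU->MRU): [F O]
  3. access F: HIT. Cache (LRU->MRU): [O F]
  4. access F: HIT. Cache (LRU->MRU): [O F]
  5. access J: MISS. Cache (LRU->MRU): [O F J]
  6. access S: MISS. Cache (LRU->MRU): [O F J S]
  7. access F: HIT. Cache (LRU->MRU): [O J S F]
  8. access A: MISS, evict O. Cache (LRU->MRU): [J S F A]
  9. access F: HIT. Cache (LRU->MRU): [J S A F]
  10. access J: HIT. Cache (LRU->MRU): [S A F J]
  11. access J: HIT. Cache (LRU->MRU): [S A F J]
  12. access A: HIT. Cache (LRU->MRU): [S F J A]
  13. access S: HIT. Cache (LRU->MRU): [F J A S]
  14. access A: HIT. Cache (LRU->MRU): [F J S A]
Total: 9 hits, 5 misses, 1 evictions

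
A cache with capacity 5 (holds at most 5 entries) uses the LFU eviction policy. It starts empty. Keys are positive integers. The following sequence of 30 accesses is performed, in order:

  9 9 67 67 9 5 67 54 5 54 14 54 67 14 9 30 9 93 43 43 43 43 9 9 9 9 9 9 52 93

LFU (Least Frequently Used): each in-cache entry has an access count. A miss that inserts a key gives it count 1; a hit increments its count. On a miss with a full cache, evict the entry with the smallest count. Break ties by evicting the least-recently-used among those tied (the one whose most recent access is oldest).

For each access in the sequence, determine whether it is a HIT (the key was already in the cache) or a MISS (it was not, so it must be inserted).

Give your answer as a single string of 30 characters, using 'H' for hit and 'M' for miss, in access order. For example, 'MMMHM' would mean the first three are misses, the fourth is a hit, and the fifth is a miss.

LFU simulation (capacity=5):
  1. access 9: MISS. Cache: [9(c=1)]
  2. access 9: HIT, count now 2. Cache: [9(c=2)]
  3. access 67: MISS. Cache: [67(c=1) 9(c=2)]
  4. access 67: HIT, count now 2. Cache: [9(c=2) 67(c=2)]
  5. access 9: HIT, count now 3. Cache: [67(c=2) 9(c=3)]
  6. access 5: MISS. Cache: [5(c=1) 67(c=2) 9(c=3)]
  7. access 67: HIT, count now 3. Cache: [5(c=1) 9(c=3) 67(c=3)]
  8. access 54: MISS. Cache: [5(c=1) 54(c=1) 9(c=3) 67(c=3)]
  9. access 5: HIT, count now 2. Cache: [54(c=1) 5(c=2) 9(c=3) 67(c=3)]
  10. access 54: HIT, count now 2. Cache: [5(c=2) 54(c=2) 9(c=3) 67(c=3)]
  11. access 14: MISS. Cache: [14(c=1) 5(c=2) 54(c=2) 9(c=3) 67(c=3)]
  12. access 54: HIT, count now 3. Cache: [14(c=1) 5(c=2) 9(c=3) 67(c=3) 54(c=3)]
  13. access 67: HIT, count now 4. Cache: [14(c=1) 5(c=2) 9(c=3) 54(c=3) 67(c=4)]
  14. access 14: HIT, count now 2. Cache: [5(c=2) 14(c=2) 9(c=3) 54(c=3) 67(c=4)]
  15. access 9: HIT, count now 4. Cache: [5(c=2) 14(c=2) 54(c=3) 67(c=4) 9(c=4)]
  16. access 30: MISS, evict 5(c=2). Cache: [30(c=1) 14(c=2) 54(c=3) 67(c=4) 9(c=4)]
  17. access 9: HIT, count now 5. Cache: [30(c=1) 14(c=2) 54(c=3) 67(c=4) 9(c=5)]
  18. access 93: MISS, evict 30(c=1). Cache: [93(c=1) 14(c=2) 54(c=3) 67(c=4) 9(c=5)]
  19. access 43: MISS, evict 93(c=1). Cache: [43(c=1) 14(c=2) 54(c=3) 67(c=4) 9(c=5)]
  20. access 43: HIT, count now 2. Cache: [14(c=2) 43(c=2) 54(c=3) 67(c=4) 9(c=5)]
  21. access 43: HIT, count now 3. Cache: [14(c=2) 54(c=3) 43(c=3) 67(c=4) 9(c=5)]
  22. access 43: HIT, count now 4. Cache: [14(c=2) 54(c=3) 67(c=4) 43(c=4) 9(c=5)]
  23. access 9: HIT, count now 6. Cache: [14(c=2) 54(c=3) 67(c=4) 43(c=4) 9(c=6)]
  24. access 9: HIT, count now 7. Cache: [14(c=2) 54(c=3) 67(c=4) 43(c=4) 9(c=7)]
  25. access 9: HIT, count now 8. Cache: [14(c=2) 54(c=3) 67(c=4) 43(c=4) 9(c=8)]
  26. access 9: HIT, count now 9. Cache: [14(c=2) 54(c=3) 67(c=4) 43(c=4) 9(c=9)]
  27. access 9: HIT, count now 10. Cache: [14(c=2) 54(c=3) 67(c=4) 43(c=4) 9(c=10)]
  28. access 9: HIT, count now 11. Cache: [14(c=2) 54(c=3) 67(c=4) 43(c=4) 9(c=11)]
  29. access 52: MISS, evict 14(c=2). Cache: [52(c=1) 54(c=3) 67(c=4) 43(c=4) 9(c=11)]
  30. access 93: MISS, evict 52(c=1). Cache: [93(c=1) 54(c=3) 67(c=4) 43(c=4) 9(c=11)]
Total: 20 hits, 10 misses, 5 evictions

Answer: MHMHHMHMHHMHHHHMHMMHHHHHHHHHMM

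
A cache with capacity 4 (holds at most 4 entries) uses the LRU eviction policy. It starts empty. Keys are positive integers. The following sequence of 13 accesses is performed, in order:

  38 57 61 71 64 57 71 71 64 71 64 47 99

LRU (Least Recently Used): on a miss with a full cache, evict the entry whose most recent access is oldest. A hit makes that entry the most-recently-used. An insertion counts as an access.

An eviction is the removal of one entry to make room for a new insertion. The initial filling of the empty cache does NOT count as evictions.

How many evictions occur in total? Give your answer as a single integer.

Answer: 3

Derivation:
LRU simulation (capacity=4):
  1. access 38: MISS. Cache (LRU->MRU): [38]
  2. access 57: MISS. Cache (LRU->MRU): [38 57]
  3. access 61: MISS. Cache (LRU->MRU): [38 57 61]
  4. access 71: MISS. Cache (LRU->MRU): [38 57 61 71]
  5. access 64: MISS, evict 38. Cache (LRU->MRU): [57 61 71 64]
  6. access 57: HIT. Cache (LRU->MRU): [61 71 64 57]
  7. access 71: HIT. Cache (LRU->MRU): [61 64 57 71]
  8. access 71: HIT. Cache (LRU->MRU): [61 64 57 71]
  9. access 64: HIT. Cache (LRU->MRU): [61 57 71 64]
  10. access 71: HIT. Cache (LRU->MRU): [61 57 64 71]
  11. access 64: HIT. Cache (LRU->MRU): [61 57 71 64]
  12. access 47: MISS, evict 61. Cache (LRU->MRU): [57 71 64 47]
  13. access 99: MISS, evict 57. Cache (LRU->MRU): [71 64 47 99]
Total: 6 hits, 7 misses, 3 evictions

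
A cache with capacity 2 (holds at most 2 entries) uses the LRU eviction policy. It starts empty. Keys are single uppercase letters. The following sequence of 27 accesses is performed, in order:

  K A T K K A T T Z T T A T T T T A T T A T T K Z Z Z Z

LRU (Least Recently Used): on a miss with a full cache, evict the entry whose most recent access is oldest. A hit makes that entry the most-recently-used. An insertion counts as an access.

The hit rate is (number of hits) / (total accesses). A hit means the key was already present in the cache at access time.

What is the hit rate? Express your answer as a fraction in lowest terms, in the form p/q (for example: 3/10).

LRU simulation (capacity=2):
  1. access K: MISS. Cache (LRU->MRU): [K]
  2. access A: MISS. Cache (LRU->MRU): [K A]
  3. access T: MISS, evict K. Cache (LRU->MRU): [A T]
  4. access K: MISS, evict A. Cache (LRU->MRU): [T K]
  5. access K: HIT. Cache (LRU->MRU): [T K]
  6. access A: MISS, evict T. Cache (LRU->MRU): [K A]
  7. access T: MISS, evict K. Cache (LRU->MRU): [A T]
  8. access T: HIT. Cache (LRU->MRU): [A T]
  9. access Z: MISS, evict A. Cache (LRU->MRU): [T Z]
  10. access T: HIT. Cache (LRU->MRU): [Z T]
  11. access T: HIT. Cache (LRU->MRU): [Z T]
  12. access A: MISS, evict Z. Cache (LRU->MRU): [T A]
  13. access T: HIT. Cache (LRU->MRU): [A T]
  14. access T: HIT. Cache (LRU->MRU): [A T]
  15. access T: HIT. Cache (LRU->MRU): [A T]
  16. access T: HIT. Cache (LRU->MRU): [A T]
  17. access A: HIT. Cache (LRU->MRU): [T A]
  18. access T: HIT. Cache (LRU->MRU): [A T]
  19. access T: HIT. Cache (LRU->MRU): [A T]
  20. access A: HIT. Cache (LRU->MRU): [T A]
  21. access T: HIT. Cache (LRU->MRU): [A T]
  22. access T: HIT. Cache (LRU->MRU): [A T]
  23. access K: MISS, evict A. Cache (LRU->MRU): [T K]
  24. access Z: MISS, evict T. Cache (LRU->MRU): [K Z]
  25. access Z: HIT. Cache (LRU->MRU): [K Z]
  26. access Z: HIT. Cache (LRU->MRU): [K Z]
  27. access Z: HIT. Cache (LRU->MRU): [K Z]
Total: 17 hits, 10 misses, 8 evictions

Hit rate = 17/27

Answer: 17/27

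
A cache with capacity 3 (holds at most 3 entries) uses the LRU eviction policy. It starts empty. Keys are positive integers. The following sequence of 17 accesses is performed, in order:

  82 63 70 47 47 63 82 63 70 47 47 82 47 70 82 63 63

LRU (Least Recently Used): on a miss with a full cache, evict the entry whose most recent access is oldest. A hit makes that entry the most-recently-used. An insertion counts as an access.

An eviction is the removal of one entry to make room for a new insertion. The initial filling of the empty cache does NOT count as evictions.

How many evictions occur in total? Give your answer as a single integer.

LRU simulation (capacity=3):
  1. access 82: MISS. Cache (LRU->MRU): [82]
  2. access 63: MISS. Cache (LRU->MRU): [82 63]
  3. access 70: MISS. Cache (LRU->MRU): [82 63 70]
  4. access 47: MISS, evict 82. Cache (LRU->MRU): [63 70 47]
  5. access 47: HIT. Cache (LRU->MRU): [63 70 47]
  6. access 63: HIT. Cache (LRU->MRU): [70 47 63]
  7. access 82: MISS, evict 70. Cache (LRU->MRU): [47 63 82]
  8. access 63: HIT. Cache (LRU->MRU): [47 82 63]
  9. access 70: MISS, evict 47. Cache (LRU->MRU): [82 63 70]
  10. access 47: MISS, evict 82. Cache (LRU->MRU): [63 70 47]
  11. access 47: HIT. Cache (LRU->MRU): [63 70 47]
  12. access 82: MISS, evict 63. Cache (LRU->MRU): [70 47 82]
  13. access 47: HIT. Cache (LRU->MRU): [70 82 47]
  14. access 70: HIT. Cache (LRU->MRU): [82 47 70]
  15. access 82: HIT. Cache (LRU->MRU): [47 70 82]
  16. access 63: MISS, evict 47. Cache (LRU->MRU): [70 82 63]
  17. access 63: HIT. Cache (LRU->MRU): [70 82 63]
Total: 8 hits, 9 misses, 6 evictions

Answer: 6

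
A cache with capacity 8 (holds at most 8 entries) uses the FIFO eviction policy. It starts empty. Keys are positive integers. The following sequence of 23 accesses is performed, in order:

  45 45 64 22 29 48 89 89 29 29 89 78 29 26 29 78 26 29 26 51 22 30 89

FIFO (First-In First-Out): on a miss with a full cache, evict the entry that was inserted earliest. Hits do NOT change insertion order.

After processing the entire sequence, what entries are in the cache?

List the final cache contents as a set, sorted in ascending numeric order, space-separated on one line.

Answer: 22 26 29 30 48 51 78 89

Derivation:
FIFO simulation (capacity=8):
  1. access 45: MISS. Cache (old->new): [45]
  2. access 45: HIT. Cache (old->new): [45]
  3. access 64: MISS. Cache (old->new): [45 64]
  4. access 22: MISS. Cache (old->new): [45 64 22]
  5. access 29: MISS. Cache (old->new): [45 64 22 29]
  6. access 48: MISS. Cache (old->new): [45 64 22 29 48]
  7. access 89: MISS. Cache (old->new): [45 64 22 29 48 89]
  8. access 89: HIT. Cache (old->new): [45 64 22 29 48 89]
  9. access 29: HIT. Cache (old->new): [45 64 22 29 48 89]
  10. access 29: HIT. Cache (old->new): [45 64 22 29 48 89]
  11. access 89: HIT. Cache (old->new): [45 64 22 29 48 89]
  12. access 78: MISS. Cache (old->new): [45 64 22 29 48 89 78]
  13. access 29: HIT. Cache (old->new): [45 64 22 29 48 89 78]
  14. access 26: MISS. Cache (old->new): [45 64 22 29 48 89 78 26]
  15. access 29: HIT. Cache (old->new): [45 64 22 29 48 89 78 26]
  16. access 78: HIT. Cache (old->new): [45 64 22 29 48 89 78 26]
  17. access 26: HIT. Cache (old->new): [45 64 22 29 48 89 78 26]
  18. access 29: HIT. Cache (old->new): [45 64 22 29 48 89 78 26]
  19. access 26: HIT. Cache (old->new): [45 64 22 29 48 89 78 26]
  20. access 51: MISS, evict 45. Cache (old->new): [64 22 29 48 89 78 26 51]
  21. access 22: HIT. Cache (old->new): [64 22 29 48 89 78 26 51]
  22. access 30: MISS, evict 64. Cache (old->new): [22 29 48 89 78 26 51 30]
  23. access 89: HIT. Cache (old->new): [22 29 48 89 78 26 51 30]
Total: 13 hits, 10 misses, 2 evictions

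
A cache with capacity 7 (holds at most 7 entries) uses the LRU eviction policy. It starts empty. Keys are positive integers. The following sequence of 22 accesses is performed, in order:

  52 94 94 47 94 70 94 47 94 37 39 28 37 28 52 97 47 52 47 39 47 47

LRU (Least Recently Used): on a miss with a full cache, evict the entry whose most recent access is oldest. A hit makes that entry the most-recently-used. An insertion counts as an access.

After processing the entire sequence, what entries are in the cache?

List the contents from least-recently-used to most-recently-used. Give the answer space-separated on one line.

Answer: 94 37 28 97 52 39 47

Derivation:
LRU simulation (capacity=7):
  1. access 52: MISS. Cache (LRU->MRU): [52]
  2. access 94: MISS. Cache (LRU->MRU): [52 94]
  3. access 94: HIT. Cache (LRU->MRU): [52 94]
  4. access 47: MISS. Cache (LRU->MRU): [52 94 47]
  5. access 94: HIT. Cache (LRU->MRU): [52 47 94]
  6. access 70: MISS. Cache (LRU->MRU): [52 47 94 70]
  7. access 94: HIT. Cache (LRU->MRU): [52 47 70 94]
  8. access 47: HIT. Cache (LRU->MRU): [52 70 94 47]
  9. access 94: HIT. Cache (LRU->MRU): [52 70 47 94]
  10. access 37: MISS. Cache (LRU->MRU): [52 70 47 94 37]
  11. access 39: MISS. Cache (LRU->MRU): [52 70 47 94 37 39]
  12. access 28: MISS. Cache (LRU->MRU): [52 70 47 94 37 39 28]
  13. access 37: HIT. Cache (LRU->MRU): [52 70 47 94 39 28 37]
  14. access 28: HIT. Cache (LRU->MRU): [52 70 47 94 39 37 28]
  15. access 52: HIT. Cache (LRU->MRU): [70 47 94 39 37 28 52]
  16. access 97: MISS, evict 70. Cache (LRU->MRU): [47 94 39 37 28 52 97]
  17. access 47: HIT. Cache (LRU->MRU): [94 39 37 28 52 97 47]
  18. access 52: HIT. Cache (LRU->MRU): [94 39 37 28 97 47 52]
  19. access 47: HIT. Cache (LRU->MRU): [94 39 37 28 97 52 47]
  20. access 39: HIT. Cache (LRU->MRU): [94 37 28 97 52 47 39]
  21. access 47: HIT. Cache (LRU->MRU): [94 37 28 97 52 39 47]
  22. access 47: HIT. Cache (LRU->MRU): [94 37 28 97 52 39 47]
Total: 14 hits, 8 misses, 1 evictions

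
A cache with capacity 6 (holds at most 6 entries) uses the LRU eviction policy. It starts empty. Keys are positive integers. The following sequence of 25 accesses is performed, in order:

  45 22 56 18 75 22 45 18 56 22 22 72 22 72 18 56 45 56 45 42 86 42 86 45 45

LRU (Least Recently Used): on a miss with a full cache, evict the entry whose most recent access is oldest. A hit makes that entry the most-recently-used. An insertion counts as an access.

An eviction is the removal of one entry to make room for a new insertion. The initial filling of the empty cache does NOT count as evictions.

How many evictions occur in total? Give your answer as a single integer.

Answer: 2

Derivation:
LRU simulation (capacity=6):
  1. access 45: MISS. Cache (LRU->MRU): [45]
  2. access 22: MISS. Cache (LRU->MRU): [45 22]
  3. access 56: MISS. Cache (LRU->MRU): [45 22 56]
  4. access 18: MISS. Cache (LRU->MRU): [45 22 56 18]
  5. access 75: MISS. Cache (LRU->MRU): [45 22 56 18 75]
  6. access 22: HIT. Cache (LRU->MRU): [45 56 18 75 22]
  7. access 45: HIT. Cache (LRU->MRU): [56 18 75 22 45]
  8. access 18: HIT. Cache (LRU->MRU): [56 75 22 45 18]
  9. access 56: HIT. Cache (LRU->MRU): [75 22 45 18 56]
  10. access 22: HIT. Cache (LRU->MRU): [75 45 18 56 22]
  11. access 22: HIT. Cache (LRU->MRU): [75 45 18 56 22]
  12. access 72: MISS. Cache (LRU->MRU): [75 45 18 56 22 72]
  13. access 22: HIT. Cache (LRU->MRU): [75 45 18 56 72 22]
  14. access 72: HIT. Cache (LRU->MRU): [75 45 18 56 22 72]
  15. access 18: HIT. Cache (LRU->MRU): [75 45 56 22 72 18]
  16. access 56: HIT. Cache (LRU->MRU): [75 45 22 72 18 56]
  17. access 45: HIT. Cache (LRU->MRU): [75 22 72 18 56 45]
  18. access 56: HIT. Cache (LRU->MRU): [75 22 72 18 45 56]
  19. access 45: HIT. Cache (LRU->MRU): [75 22 72 18 56 45]
  20. access 42: MISS, evict 75. Cache (LRU->MRU): [22 72 18 56 45 42]
  21. access 86: MISS, evict 22. Cache (LRU->MRU): [72 18 56 45 42 86]
  22. access 42: HIT. Cache (LRU->MRU): [72 18 56 45 86 42]
  23. access 86: HIT. Cache (LRU->MRU): [72 18 56 45 42 86]
  24. access 45: HIT. Cache (LRU->MRU): [72 18 56 42 86 45]
  25. access 45: HIT. Cache (LRU->MRU): [72 18 56 42 86 45]
Total: 17 hits, 8 misses, 2 evictions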